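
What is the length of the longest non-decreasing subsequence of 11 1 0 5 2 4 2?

One longest non-decreasing subsequence is 1, 2, 4 (positions 2,5,6), of length 3; no longer one exists.

3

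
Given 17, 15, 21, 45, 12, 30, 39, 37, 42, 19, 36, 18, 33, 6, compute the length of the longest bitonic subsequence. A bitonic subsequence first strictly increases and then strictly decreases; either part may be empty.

Let inc[i] be the LIS ending at i and dec[i] the longest strictly decreasing subsequence starting at i. inc = [1, 1, 2, 3, 1, 3, 4, 4, 5, 2, 4, 2, 4, 1], dec = [4, 3, 4, 6, 2, 4, 5, 4, 4, 3, 3, 2, 2, 1].
max_i inc[i]+dec[i]−1 = 8, with one witness 17, 21, 45, 39, 37, 36, 33, 6.

8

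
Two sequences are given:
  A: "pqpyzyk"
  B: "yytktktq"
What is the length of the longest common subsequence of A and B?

Backtracking the LCS table gives one alignment: y (A4,B1) → y (A6,B2) → k (A7,B6).
So the longest common subsequence has length 3.

3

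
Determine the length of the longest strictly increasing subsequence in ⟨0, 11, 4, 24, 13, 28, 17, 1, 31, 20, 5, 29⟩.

One longest increasing subsequence is 0, 11, 13, 17, 20, 29 (positions 1,2,5,7,10,12), of length 6; no longer one exists.

6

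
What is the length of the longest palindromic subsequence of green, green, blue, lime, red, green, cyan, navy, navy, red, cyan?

4

One longest palindromic subsequence is cyan navy navy cyan (positions 7,8,9,11); it reads the same forward and backward, and the interval DP gives dp[1][11] = 4.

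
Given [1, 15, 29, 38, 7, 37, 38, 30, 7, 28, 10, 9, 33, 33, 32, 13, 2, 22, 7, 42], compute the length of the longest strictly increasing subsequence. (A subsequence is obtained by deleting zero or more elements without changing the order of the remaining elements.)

6

One longest increasing subsequence is 1, 15, 29, 37, 38, 42 (positions 1,2,3,6,7,20), of length 6; no longer one exists.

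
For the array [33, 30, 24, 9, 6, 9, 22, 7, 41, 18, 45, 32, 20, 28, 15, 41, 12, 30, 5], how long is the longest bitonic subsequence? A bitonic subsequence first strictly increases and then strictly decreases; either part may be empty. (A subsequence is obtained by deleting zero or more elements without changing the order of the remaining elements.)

10

One longest bitonic subsequence is 6, 9, 22, 41, 45, 32, 28, 15, 12, 5 (positions 5,6,7,9,11,12,14,15,17,19): it rises to 45 then falls. Length 10 is optimal.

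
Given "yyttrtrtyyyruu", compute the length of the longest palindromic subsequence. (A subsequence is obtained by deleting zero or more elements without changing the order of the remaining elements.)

Using dp[i][j] = 2 + dp[i+1][j−1] if the ends match, else max(dp[i+1][j], dp[i][j−1]):
dp[1][14] = 9. A witness is yytrtrtyy at positions 1,2,4,5,6,7,8,10,11.

9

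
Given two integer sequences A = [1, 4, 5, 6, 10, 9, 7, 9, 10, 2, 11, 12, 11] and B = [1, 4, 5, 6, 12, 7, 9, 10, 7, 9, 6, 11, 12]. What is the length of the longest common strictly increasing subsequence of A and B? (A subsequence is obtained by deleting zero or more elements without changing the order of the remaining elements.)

For each value that appears in both, track the longest common increasing run ending there.
The best achievable length is 9; one witness is 1, 4, 5, 6, 7, 9, 10, 11, 12 (A-positions 1,2,3,4,7,8,9,11,12, B-positions 1,2,3,4,6,7,8,12,13).

9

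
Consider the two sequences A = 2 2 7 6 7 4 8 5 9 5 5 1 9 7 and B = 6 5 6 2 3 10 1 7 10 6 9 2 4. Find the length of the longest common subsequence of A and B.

4

A longest common subsequence is 2, 7, 6, 4 (length 4); the LCS DP confirms no longer common subsequence exists.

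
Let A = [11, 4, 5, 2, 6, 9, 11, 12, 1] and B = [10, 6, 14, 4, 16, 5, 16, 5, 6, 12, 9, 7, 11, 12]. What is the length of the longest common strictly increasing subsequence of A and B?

6

For each value that appears in both, track the longest common increasing run ending there.
The best achievable length is 6; one witness is 4, 5, 6, 9, 11, 12 (A-positions 2,3,5,6,7,8, B-positions 4,6,9,11,13,14).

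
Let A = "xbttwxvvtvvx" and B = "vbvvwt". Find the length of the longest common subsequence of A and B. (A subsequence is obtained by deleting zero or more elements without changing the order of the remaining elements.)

A longest common subsequence is bvvt (length 4); the LCS DP confirms no longer common subsequence exists.

4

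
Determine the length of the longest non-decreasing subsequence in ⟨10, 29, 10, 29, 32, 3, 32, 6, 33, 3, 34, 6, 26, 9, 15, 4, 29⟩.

7

One longest non-decreasing subsequence is 10, 29, 29, 32, 32, 33, 34 (positions 1,2,4,5,7,9,11), of length 7; no longer one exists.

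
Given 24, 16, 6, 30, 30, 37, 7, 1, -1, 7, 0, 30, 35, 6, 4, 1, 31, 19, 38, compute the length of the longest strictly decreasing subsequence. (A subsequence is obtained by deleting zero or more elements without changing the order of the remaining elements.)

6

Scanning left to right, the best length ending at each element is: 24→1, 16→2, 6→3, 30→1, 30→1, 37→1, 7→3, 1→4, -1→5, 7→3, 0→5, 30→2, 35→2, 6→4, 4→5, 1→6, 31→3, 19→4, 38→1.
So the longest decreasing subsequence has length 6, e.g. 24, 16, 7, 6, 4, 1.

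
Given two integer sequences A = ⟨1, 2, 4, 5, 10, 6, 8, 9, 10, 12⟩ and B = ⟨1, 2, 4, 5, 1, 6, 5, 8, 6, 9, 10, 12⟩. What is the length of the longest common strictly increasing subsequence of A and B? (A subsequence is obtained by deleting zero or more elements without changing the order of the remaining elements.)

For each value that appears in both, track the longest common increasing run ending there.
The best achievable length is 9; one witness is 1, 2, 4, 5, 6, 8, 9, 10, 12 (A-positions 1,2,3,4,6,7,8,9,10, B-positions 1,2,3,4,6,8,10,11,12).

9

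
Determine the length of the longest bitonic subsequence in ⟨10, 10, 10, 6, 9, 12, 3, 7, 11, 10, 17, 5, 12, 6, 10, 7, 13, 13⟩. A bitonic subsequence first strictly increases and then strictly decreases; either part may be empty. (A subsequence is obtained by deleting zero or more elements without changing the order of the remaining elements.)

7

Let inc[i] be the LIS ending at i and dec[i] the longest strictly decreasing subsequence starting at i. inc = [1, 1, 1, 1, 2, 3, 1, 2, 3, 3, 4, 2, 4, 3, 4, 4, 5, 5], dec = [4, 4, 4, 2, 3, 4, 1, 2, 3, 2, 4, 1, 3, 1, 2, 1, 1, 1].
max_i inc[i]+dec[i]−1 = 7, with one witness 6, 9, 12, 17, 12, 10, 7.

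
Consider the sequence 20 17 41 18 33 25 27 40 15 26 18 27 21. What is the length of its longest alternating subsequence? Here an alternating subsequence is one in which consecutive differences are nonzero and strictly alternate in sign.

12

Track the best alternating length ending on an up-step vs a down-step at each position: up/down = 1/1, 1/2, 3/1, 3/4, 5/4, 5/6, 7/6, 7/4, 1/8, 9/8, 9/10, 11/8, 11/12.
The maximum over both is 12; one such subsequence is 20, 17, 41, 18, 33, 25, 27, 15, 26, 18, 27, 21.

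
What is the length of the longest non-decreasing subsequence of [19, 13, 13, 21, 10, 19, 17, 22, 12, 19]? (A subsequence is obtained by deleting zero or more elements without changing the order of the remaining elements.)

Let dp[i] be the longest non-decreasing subsequence ending at position i. Then dp = [1, 1, 2, 3, 1, 3, 3, 4, 2, 4].
The maximum is 4; one witness is 13, 13, 21, 22 at positions 2,3,4,8.

4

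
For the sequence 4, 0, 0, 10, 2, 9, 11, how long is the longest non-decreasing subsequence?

5

Let dp[i] be the longest non-decreasing subsequence ending at position i. Then dp = [1, 1, 2, 3, 3, 4, 5].
The maximum is 5; one witness is 0, 0, 2, 9, 11 at positions 2,3,5,6,7.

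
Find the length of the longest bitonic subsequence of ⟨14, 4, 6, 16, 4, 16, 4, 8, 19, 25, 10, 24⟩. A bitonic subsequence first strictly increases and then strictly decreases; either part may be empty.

One longest bitonic subsequence is 4, 6, 16, 19, 25, 24 (positions 2,3,4,9,10,12): it rises to 25 then falls. Length 6 is optimal.

6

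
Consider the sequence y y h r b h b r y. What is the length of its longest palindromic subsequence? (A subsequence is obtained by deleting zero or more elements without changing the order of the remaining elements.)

7

One longest palindromic subsequence is yrbhbry (positions 1,4,5,6,7,8,9); it reads the same forward and backward, and the interval DP gives dp[1][9] = 7.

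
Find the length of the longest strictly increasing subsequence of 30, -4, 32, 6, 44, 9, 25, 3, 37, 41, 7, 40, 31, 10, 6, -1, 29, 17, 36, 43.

Let dp[i] be the longest increasing subsequence ending at position i. Then dp = [1, 1, 2, 2, 3, 3, 4, 2, 5, 6, 3, 6, 5, 4, 3, 2, 5, 5, 6, 7].
The maximum is 7; one witness is -4, 6, 9, 25, 37, 41, 43 at positions 2,4,6,7,9,10,20.

7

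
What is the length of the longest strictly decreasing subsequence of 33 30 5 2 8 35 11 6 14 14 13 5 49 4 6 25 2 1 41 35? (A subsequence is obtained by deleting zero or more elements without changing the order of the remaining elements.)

8

Scanning left to right, the best length ending at each element is: 33→1, 30→2, 5→3, 2→4, 8→3, 35→1, 11→3, 6→4, 14→3, 14→3, 13→4, 5→5, 49→1, 4→6, 6→5, 25→3, 2→7, 1→8, 41→2, 35→3.
So the longest decreasing subsequence has length 8, e.g. 33, 30, 8, 6, 5, 4, 2, 1.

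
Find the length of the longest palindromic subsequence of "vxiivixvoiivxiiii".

12

One longest palindromic subsequence is iiixviivxiii (positions 3,4,6,7,8,10,11,12,13,15,16,17); it reads the same forward and backward, and the interval DP gives dp[1][17] = 12.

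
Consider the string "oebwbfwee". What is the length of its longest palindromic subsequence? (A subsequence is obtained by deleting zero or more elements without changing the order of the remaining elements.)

5

One longest palindromic subsequence is ewfwe (positions 2,4,6,7,9); it reads the same forward and backward, and the interval DP gives dp[1][9] = 5.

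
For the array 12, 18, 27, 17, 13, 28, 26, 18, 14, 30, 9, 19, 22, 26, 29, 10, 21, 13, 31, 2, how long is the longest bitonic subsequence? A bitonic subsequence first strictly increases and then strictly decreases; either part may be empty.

One longest bitonic subsequence is 12, 17, 18, 19, 22, 26, 29, 21, 13, 2 (positions 1,4,8,12,13,14,15,17,18,20): it rises to 29 then falls. Length 10 is optimal.

10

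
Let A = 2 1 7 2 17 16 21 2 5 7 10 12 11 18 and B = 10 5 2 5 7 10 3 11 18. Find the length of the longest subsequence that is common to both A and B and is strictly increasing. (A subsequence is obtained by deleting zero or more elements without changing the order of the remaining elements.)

A longest common strictly increasing subsequence is 2, 5, 7, 10, 11, 18 (length 6); it appears in order in both A and B, and no longer such subsequence exists.

6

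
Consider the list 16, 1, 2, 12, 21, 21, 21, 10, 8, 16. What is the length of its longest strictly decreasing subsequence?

Let dp[i] be the longest decreasing subsequence ending at position i. Then dp = [1, 2, 2, 2, 1, 1, 1, 3, 4, 2].
The maximum is 4; one witness is 16, 12, 10, 8 at positions 1,4,8,9.

4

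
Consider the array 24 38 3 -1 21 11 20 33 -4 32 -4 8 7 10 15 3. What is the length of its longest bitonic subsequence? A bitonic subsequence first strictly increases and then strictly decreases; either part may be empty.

One longest bitonic subsequence is 3, 11, 20, 33, 32, 8, 7, 3 (positions 3,6,7,8,10,12,13,16): it rises to 33 then falls. Length 8 is optimal.

8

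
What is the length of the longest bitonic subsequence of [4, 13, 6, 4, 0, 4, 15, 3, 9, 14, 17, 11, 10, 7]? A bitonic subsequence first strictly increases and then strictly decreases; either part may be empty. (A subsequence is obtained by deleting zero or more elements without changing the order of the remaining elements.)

Let inc[i] be the LIS ending at i and dec[i] the longest strictly decreasing subsequence starting at i. inc = [1, 2, 2, 1, 1, 2, 3, 2, 3, 4, 5, 4, 4, 3], dec = [2, 4, 3, 2, 1, 2, 5, 1, 2, 4, 4, 3, 2, 1].
max_i inc[i]+dec[i]−1 = 8, with one witness 4, 6, 9, 14, 17, 11, 10, 7.

8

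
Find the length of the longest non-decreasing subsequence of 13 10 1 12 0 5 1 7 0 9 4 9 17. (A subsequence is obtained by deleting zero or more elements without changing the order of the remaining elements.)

6

One longest non-decreasing subsequence is 1, 5, 7, 9, 9, 17 (positions 3,6,8,10,12,13), of length 6; no longer one exists.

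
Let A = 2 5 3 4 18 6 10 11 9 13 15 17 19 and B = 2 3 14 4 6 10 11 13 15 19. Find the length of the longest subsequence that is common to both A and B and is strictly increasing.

A longest common strictly increasing subsequence is 2, 3, 4, 6, 10, 11, 13, 15, 19 (length 9); it appears in order in both A and B, and no longer such subsequence exists.

9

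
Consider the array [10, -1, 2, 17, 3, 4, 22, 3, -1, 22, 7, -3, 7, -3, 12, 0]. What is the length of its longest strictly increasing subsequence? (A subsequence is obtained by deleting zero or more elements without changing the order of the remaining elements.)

6

Let dp[i] be the longest increasing subsequence ending at position i. Then dp = [1, 1, 2, 3, 3, 4, 5, 3, 1, 5, 5, 1, 5, 1, 6, 2].
The maximum is 6; one witness is -1, 2, 3, 4, 7, 12 at positions 2,3,5,6,11,15.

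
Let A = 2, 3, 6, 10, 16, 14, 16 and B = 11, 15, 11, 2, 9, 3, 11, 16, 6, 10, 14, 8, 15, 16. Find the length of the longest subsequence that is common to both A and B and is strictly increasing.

A longest common strictly increasing subsequence is 2, 3, 6, 10, 14, 16 (length 6); it appears in order in both A and B, and no longer such subsequence exists.

6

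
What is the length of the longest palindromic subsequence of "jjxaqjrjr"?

One longest palindromic subsequence is jjqjj (positions 1,2,5,6,8); it reads the same forward and backward, and the interval DP gives dp[1][9] = 5.

5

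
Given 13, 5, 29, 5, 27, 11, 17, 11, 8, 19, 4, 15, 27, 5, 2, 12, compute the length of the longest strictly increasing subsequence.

5

Let dp[i] be the longest increasing subsequence ending at position i. Then dp = [1, 1, 2, 1, 2, 2, 3, 2, 2, 4, 1, 3, 5, 2, 1, 3].
The maximum is 5; one witness is 5, 11, 17, 19, 27 at positions 2,6,7,10,13.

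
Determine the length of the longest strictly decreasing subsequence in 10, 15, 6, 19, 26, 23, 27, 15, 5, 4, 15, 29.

Scanning left to right, the best length ending at each element is: 10→1, 15→1, 6→2, 19→1, 26→1, 23→2, 27→1, 15→3, 5→4, 4→5, 15→3, 29→1.
So the longest decreasing subsequence has length 5, e.g. 26, 23, 15, 5, 4.

5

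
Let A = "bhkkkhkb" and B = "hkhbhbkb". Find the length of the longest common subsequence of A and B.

A longest common subsequence is hkhkb (length 5); the LCS DP confirms no longer common subsequence exists.

5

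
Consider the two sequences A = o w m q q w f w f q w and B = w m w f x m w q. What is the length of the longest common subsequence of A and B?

A longest common subsequence is wmwfwq (length 6); the LCS DP confirms no longer common subsequence exists.

6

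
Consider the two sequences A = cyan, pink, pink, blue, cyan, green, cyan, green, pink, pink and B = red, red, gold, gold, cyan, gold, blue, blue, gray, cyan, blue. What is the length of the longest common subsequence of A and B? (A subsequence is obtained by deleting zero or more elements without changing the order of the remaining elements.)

Backtracking the LCS table gives one alignment: cyan (A1,B5) → blue (A4,B8) → cyan (A5,B10).
So the longest common subsequence has length 3.

3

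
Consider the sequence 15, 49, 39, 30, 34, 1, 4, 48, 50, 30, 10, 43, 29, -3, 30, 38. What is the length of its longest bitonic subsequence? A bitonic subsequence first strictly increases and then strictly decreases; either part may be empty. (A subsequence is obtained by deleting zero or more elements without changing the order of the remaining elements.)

8

Let inc[i] be the LIS ending at i and dec[i] the longest strictly decreasing subsequence starting at i. inc = [1, 2, 2, 2, 3, 1, 2, 4, 5, 3, 3, 4, 4, 1, 5, 6], dec = [3, 6, 5, 3, 4, 2, 2, 4, 4, 3, 2, 3, 2, 1, 1, 1].
max_i inc[i]+dec[i]−1 = 8, with one witness 15, 30, 34, 48, 50, 43, 29, -3.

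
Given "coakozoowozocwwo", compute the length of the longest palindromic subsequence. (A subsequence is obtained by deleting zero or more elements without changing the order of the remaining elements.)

Using dp[i][j] = 2 + dp[i+1][j−1] if the ends match, else max(dp[i+1][j], dp[i][j−1]):
dp[1][16] = 9. A witness is oozowozoo at positions 2,5,6,7,9,10,11,12,16.

9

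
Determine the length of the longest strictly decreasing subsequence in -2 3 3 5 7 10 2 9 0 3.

3

Scanning left to right, the best length ending at each element is: -2→1, 3→1, 3→1, 5→1, 7→1, 10→1, 2→2, 9→2, 0→3, 3→3.
So the longest decreasing subsequence has length 3, e.g. 3, 2, 0.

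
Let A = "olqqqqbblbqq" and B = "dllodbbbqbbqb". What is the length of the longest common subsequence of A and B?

6

A longest common subsequence is obbbqq (length 6); the LCS DP confirms no longer common subsequence exists.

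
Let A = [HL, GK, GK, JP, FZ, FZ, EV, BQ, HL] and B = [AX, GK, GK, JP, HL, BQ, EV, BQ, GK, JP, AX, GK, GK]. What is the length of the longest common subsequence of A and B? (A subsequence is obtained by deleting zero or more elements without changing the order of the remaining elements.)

5

Backtracking the LCS table gives one alignment: GK (A2,B2) → GK (A3,B3) → JP (A4,B4) → EV (A7,B7) → BQ (A8,B8).
So the longest common subsequence has length 5.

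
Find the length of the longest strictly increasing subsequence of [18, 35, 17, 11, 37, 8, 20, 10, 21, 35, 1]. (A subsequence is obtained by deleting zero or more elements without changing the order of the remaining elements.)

Scanning left to right, the best length ending at each element is: 18→1, 35→2, 17→1, 11→1, 37→3, 8→1, 20→2, 10→2, 21→3, 35→4, 1→1.
So the longest increasing subsequence has length 4, e.g. 18, 20, 21, 35.

4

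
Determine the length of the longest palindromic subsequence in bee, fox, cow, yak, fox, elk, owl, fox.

3

One longest palindromic subsequence is fox owl fox (positions 2,7,8); it reads the same forward and backward, and the interval DP gives dp[1][8] = 3.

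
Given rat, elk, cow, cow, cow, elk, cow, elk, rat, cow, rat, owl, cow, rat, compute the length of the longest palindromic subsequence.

9

One longest palindromic subsequence is rat cow cow elk cow elk cow cow rat (positions 1,3,5,6,7,8,10,13,14); it reads the same forward and backward, and the interval DP gives dp[1][14] = 9.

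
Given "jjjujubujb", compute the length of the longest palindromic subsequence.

Using dp[i][j] = 2 + dp[i+1][j−1] if the ends match, else max(dp[i+1][j], dp[i][j−1]):
dp[1][10] = 5. A witness is jubuj at positions 5,6,7,8,9.

5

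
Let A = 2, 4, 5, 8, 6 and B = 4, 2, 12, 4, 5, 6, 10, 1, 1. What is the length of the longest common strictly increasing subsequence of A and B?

For each value that appears in both, track the longest common increasing run ending there.
The best achievable length is 4; one witness is 2, 4, 5, 6 (A-positions 1,2,3,5, B-positions 2,4,5,6).

4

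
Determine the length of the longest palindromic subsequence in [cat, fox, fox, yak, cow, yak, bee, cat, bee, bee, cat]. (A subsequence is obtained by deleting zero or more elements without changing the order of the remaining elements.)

One longest palindromic subsequence is cat bee bee bee cat (positions 1,7,9,10,11); it reads the same forward and backward, and the interval DP gives dp[1][11] = 5.

5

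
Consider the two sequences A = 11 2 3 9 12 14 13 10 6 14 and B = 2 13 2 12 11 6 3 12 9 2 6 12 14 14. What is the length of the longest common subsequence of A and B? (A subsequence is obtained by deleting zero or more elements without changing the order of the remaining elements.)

Backtracking the LCS table gives one alignment: 11 (A1,B5) → 3 (A3,B7) → 9 (A4,B9) → 12 (A5,B12) → 14 (A6,B13) → 14 (A10,B14).
So the longest common subsequence has length 6.

6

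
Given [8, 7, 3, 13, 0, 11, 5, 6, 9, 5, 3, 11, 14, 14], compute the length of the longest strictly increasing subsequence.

6

Let dp[i] be the longest increasing subsequence ending at position i. Then dp = [1, 1, 1, 2, 1, 2, 2, 3, 4, 2, 2, 5, 6, 6].
The maximum is 6; one witness is 3, 5, 6, 9, 11, 14 at positions 3,7,8,9,12,13.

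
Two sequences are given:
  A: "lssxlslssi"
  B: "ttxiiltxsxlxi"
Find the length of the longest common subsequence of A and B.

A longest common subsequence is lsxli (length 5); the LCS DP confirms no longer common subsequence exists.

5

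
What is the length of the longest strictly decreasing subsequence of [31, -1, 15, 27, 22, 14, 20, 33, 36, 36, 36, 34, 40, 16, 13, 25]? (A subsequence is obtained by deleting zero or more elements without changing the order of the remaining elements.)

6

Scanning left to right, the best length ending at each element is: 31→1, -1→2, 15→2, 27→2, 22→3, 14→4, 20→4, 33→1, 36→1, 36→1, 36→1, 34→2, 40→1, 16→5, 13→6, 25→3.
So the longest decreasing subsequence has length 6, e.g. 31, 27, 22, 20, 16, 13.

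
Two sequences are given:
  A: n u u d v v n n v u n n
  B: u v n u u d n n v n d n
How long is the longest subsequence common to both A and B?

A longest common subsequence is nuudnnvnn (length 9); the LCS DP confirms no longer common subsequence exists.

9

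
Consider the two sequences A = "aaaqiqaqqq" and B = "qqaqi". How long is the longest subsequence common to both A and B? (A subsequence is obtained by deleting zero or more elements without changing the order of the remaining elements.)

4

A longest common subsequence is qqaq (length 4); the LCS DP confirms no longer common subsequence exists.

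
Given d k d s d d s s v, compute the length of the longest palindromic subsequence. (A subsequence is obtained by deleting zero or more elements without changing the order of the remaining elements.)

5

Using dp[i][j] = 2 + dp[i+1][j−1] if the ends match, else max(dp[i+1][j], dp[i][j−1]):
dp[1][9] = 5. A witness is ddsdd at positions 1,3,4,5,6.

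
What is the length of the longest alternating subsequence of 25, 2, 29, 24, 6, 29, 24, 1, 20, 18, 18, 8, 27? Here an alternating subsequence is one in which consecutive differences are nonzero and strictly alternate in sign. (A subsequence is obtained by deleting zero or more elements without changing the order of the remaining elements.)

9

Track the best alternating length ending on an up-step vs a down-step at each position: up/down = 1/1, 1/2, 3/1, 3/4, 3/4, 5/1, 5/6, 1/6, 7/6, 7/8, 7/8, 7/8, 9/6.
The maximum over both is 9; one such subsequence is 25, 2, 29, 24, 29, 1, 20, 18, 27.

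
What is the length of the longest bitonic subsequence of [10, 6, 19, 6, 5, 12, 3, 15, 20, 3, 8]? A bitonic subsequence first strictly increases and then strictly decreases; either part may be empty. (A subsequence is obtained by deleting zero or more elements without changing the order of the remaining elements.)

Let inc[i] be the LIS ending at i and dec[i] the longest strictly decreasing subsequence starting at i. inc = [1, 1, 2, 1, 1, 2, 1, 3, 4, 1, 2], dec = [4, 3, 4, 3, 2, 2, 1, 2, 2, 1, 1].
max_i inc[i]+dec[i]−1 = 5, with one witness 10, 19, 6, 5, 3.

5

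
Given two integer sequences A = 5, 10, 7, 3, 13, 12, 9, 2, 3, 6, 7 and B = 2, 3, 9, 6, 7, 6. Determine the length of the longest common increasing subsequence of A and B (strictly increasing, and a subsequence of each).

4

A longest common strictly increasing subsequence is 2, 3, 6, 7 (length 4); it appears in order in both A and B, and no longer such subsequence exists.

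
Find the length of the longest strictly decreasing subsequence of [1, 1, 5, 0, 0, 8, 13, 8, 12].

Let dp[i] be the longest decreasing subsequence ending at position i. Then dp = [1, 1, 1, 2, 2, 1, 1, 2, 2].
The maximum is 2; one witness is 1, 0 at positions 1,4.

2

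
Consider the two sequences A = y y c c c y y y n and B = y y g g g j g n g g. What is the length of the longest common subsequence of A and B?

3

Backtracking the LCS table gives one alignment: y (A1,B1) → y (A2,B2) → n (A9,B8).
So the longest common subsequence has length 3.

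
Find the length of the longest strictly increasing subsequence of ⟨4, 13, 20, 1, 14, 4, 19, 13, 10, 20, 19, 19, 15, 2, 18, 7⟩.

Let dp[i] be the longest increasing subsequence ending at position i. Then dp = [1, 2, 3, 1, 3, 2, 4, 3, 3, 5, 4, 4, 4, 2, 5, 3].
The maximum is 5; one witness is 4, 13, 14, 19, 20 at positions 1,2,5,7,10.

5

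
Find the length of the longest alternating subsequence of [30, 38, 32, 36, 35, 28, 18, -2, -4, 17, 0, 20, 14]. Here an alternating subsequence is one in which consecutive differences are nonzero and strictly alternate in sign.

9

Track the best alternating length ending on an up-step vs a down-step at each position: up/down = 1/1, 2/1, 2/3, 4/3, 4/5, 1/5, 1/5, 1/5, 1/5, 6/5, 6/7, 8/5, 8/9.
The maximum over both is 9; one such subsequence is 30, 38, 32, 36, -2, 17, 0, 20, 14.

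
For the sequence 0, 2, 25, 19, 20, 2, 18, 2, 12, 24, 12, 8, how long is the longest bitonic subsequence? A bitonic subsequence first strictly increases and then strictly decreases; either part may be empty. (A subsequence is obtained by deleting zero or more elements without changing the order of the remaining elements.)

Let inc[i] be the LIS ending at i and dec[i] the longest strictly decreasing subsequence starting at i. inc = [1, 2, 3, 3, 4, 2, 3, 2, 3, 5, 3, 3], dec = [1, 1, 5, 4, 4, 1, 3, 1, 2, 3, 2, 1].
max_i inc[i]+dec[i]−1 = 7, with one witness 0, 2, 25, 20, 18, 12, 8.

7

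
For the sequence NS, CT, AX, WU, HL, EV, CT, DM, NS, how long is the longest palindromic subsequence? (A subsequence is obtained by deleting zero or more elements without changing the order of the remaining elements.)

5

One longest palindromic subsequence is NS CT EV CT NS (positions 1,2,6,7,9); it reads the same forward and backward, and the interval DP gives dp[1][9] = 5.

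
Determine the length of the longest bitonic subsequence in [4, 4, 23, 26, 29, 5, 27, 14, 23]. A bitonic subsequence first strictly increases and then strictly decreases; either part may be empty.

Let inc[i] be the LIS ending at i and dec[i] the longest strictly decreasing subsequence starting at i. inc = [1, 1, 2, 3, 4, 2, 4, 3, 4], dec = [1, 1, 2, 2, 3, 1, 2, 1, 1].
max_i inc[i]+dec[i]−1 = 6, with one witness 4, 23, 26, 29, 27, 23.

6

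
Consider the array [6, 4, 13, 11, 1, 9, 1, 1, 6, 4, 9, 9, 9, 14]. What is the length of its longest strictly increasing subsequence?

Scanning left to right, the best length ending at each element is: 6→1, 4→1, 13→2, 11→2, 1→1, 9→2, 1→1, 1→1, 6→2, 4→2, 9→3, 9→3, 9→3, 14→4.
So the longest increasing subsequence has length 4, e.g. 4, 6, 9, 14.

4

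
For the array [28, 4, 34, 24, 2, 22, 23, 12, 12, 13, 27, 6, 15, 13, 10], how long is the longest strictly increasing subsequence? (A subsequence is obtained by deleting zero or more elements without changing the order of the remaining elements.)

One longest increasing subsequence is 4, 22, 23, 27 (positions 2,6,7,11), of length 4; no longer one exists.

4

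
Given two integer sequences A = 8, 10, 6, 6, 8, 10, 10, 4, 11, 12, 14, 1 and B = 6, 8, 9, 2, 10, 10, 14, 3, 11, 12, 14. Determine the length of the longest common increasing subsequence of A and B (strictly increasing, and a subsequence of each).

6

For each value that appears in both, track the longest common increasing run ending there.
The best achievable length is 6; one witness is 6, 8, 10, 11, 12, 14 (A-positions 3,5,6,9,10,11, B-positions 1,2,5,9,10,11).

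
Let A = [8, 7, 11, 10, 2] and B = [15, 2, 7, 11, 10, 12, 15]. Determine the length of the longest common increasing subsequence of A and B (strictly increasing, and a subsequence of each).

For each value that appears in both, track the longest common increasing run ending there.
The best achievable length is 2; one witness is 7, 11 (A-positions 2,3, B-positions 3,4).

2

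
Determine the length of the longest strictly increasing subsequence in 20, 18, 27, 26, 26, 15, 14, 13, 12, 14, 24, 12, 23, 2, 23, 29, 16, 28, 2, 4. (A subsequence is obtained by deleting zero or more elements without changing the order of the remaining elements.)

One longest increasing subsequence is 13, 14, 24, 29 (positions 8,10,11,16), of length 4; no longer one exists.

4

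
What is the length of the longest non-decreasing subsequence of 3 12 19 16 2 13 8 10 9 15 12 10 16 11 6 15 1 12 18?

7

Let dp[i] be the longest non-decreasing subsequence ending at position i. Then dp = [1, 2, 3, 3, 1, 3, 2, 3, 3, 4, 4, 4, 5, 5, 2, 6, 1, 6, 7].
The maximum is 7; one witness is 3, 8, 10, 10, 11, 15, 18 at positions 1,7,8,12,14,16,19.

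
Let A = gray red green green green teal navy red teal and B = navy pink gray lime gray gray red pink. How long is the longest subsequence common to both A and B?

2

Backtracking the LCS table gives one alignment: gray (A1,B6) → red (A2,B7).
So the longest common subsequence has length 2.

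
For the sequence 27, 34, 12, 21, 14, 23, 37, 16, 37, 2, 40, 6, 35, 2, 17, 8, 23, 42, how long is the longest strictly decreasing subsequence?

5

Let dp[i] be the longest decreasing subsequence ending at position i. Then dp = [1, 1, 2, 2, 3, 2, 1, 3, 1, 4, 1, 4, 2, 5, 3, 4, 3, 1].
The maximum is 5; one witness is 27, 21, 14, 6, 2 at positions 1,4,5,12,14.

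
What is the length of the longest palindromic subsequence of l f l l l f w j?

One longest palindromic subsequence is flllf (positions 2,3,4,5,6); it reads the same forward and backward, and the interval DP gives dp[1][8] = 5.

5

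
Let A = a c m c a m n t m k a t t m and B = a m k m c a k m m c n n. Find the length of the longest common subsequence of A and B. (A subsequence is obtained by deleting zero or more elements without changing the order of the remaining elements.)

Backtracking the LCS table gives one alignment: a (A1,B1) → m (A3,B4) → c (A4,B5) → a (A5,B6) → m (A6,B9) → n (A7,B12).
So the longest common subsequence has length 6.

6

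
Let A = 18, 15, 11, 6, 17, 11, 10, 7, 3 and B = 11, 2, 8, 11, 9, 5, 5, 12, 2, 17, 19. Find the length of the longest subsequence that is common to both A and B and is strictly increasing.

2

A longest common strictly increasing subsequence is 11, 17 (length 2); it appears in order in both A and B, and no longer such subsequence exists.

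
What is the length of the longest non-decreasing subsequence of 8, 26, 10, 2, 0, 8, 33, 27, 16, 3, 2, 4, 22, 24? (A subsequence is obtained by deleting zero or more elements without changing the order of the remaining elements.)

5

Let dp[i] be the longest non-decreasing subsequence ending at position i. Then dp = [1, 2, 2, 1, 1, 2, 3, 3, 3, 2, 2, 3, 4, 5].
The maximum is 5; one witness is 8, 10, 16, 22, 24 at positions 1,3,9,13,14.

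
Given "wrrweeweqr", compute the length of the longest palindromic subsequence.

6

Using dp[i][j] = 2 + dp[i+1][j−1] if the ends match, else max(dp[i+1][j], dp[i][j−1]):
dp[1][10] = 6. A witness is rweewr at positions 2,4,5,6,7,10.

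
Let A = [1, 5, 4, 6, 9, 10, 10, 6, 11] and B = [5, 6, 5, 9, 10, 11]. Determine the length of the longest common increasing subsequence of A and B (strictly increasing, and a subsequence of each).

For each value that appears in both, track the longest common increasing run ending there.
The best achievable length is 5; one witness is 5, 6, 9, 10, 11 (A-positions 2,4,5,6,9, B-positions 1,2,4,5,6).

5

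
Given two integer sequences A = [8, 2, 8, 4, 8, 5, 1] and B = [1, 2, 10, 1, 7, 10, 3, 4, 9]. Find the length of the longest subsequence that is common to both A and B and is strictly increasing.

2

For each value that appears in both, track the longest common increasing run ending there.
The best achievable length is 2; one witness is 2, 4 (A-positions 2,4, B-positions 2,8).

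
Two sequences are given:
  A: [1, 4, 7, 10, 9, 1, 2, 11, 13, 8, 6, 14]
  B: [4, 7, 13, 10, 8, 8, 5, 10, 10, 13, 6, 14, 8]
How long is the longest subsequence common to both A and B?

6

A longest common subsequence is 4, 7, 10, 13, 6, 14 (length 6); the LCS DP confirms no longer common subsequence exists.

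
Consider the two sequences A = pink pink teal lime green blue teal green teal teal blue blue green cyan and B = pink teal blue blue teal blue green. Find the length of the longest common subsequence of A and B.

6

A longest common subsequence is pink, teal, blue, teal, blue, green (length 6); the LCS DP confirms no longer common subsequence exists.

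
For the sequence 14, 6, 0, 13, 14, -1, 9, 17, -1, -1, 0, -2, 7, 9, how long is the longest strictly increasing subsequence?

Let dp[i] be the longest increasing subsequence ending at position i. Then dp = [1, 1, 1, 2, 3, 1, 2, 4, 1, 1, 2, 1, 3, 4].
The maximum is 4; one witness is 6, 13, 14, 17 at positions 2,4,5,8.

4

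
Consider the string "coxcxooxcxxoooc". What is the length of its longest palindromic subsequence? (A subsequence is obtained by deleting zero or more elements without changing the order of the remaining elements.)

One longest palindromic subsequence is coxcxooxcxoc (positions 1,2,3,4,5,6,7,8,9,11,14,15); it reads the same forward and backward, and the interval DP gives dp[1][15] = 12.

12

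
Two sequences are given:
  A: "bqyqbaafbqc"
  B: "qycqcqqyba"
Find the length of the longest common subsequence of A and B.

A longest common subsequence is qyqba (length 5); the LCS DP confirms no longer common subsequence exists.

5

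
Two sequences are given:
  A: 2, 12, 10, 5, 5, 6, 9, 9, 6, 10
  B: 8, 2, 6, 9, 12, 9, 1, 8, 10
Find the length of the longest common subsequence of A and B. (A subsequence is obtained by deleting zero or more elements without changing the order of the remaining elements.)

5

Backtracking the LCS table gives one alignment: 2 (A1,B2) → 6 (A6,B3) → 9 (A7,B4) → 9 (A8,B6) → 10 (A10,B9).
So the longest common subsequence has length 5.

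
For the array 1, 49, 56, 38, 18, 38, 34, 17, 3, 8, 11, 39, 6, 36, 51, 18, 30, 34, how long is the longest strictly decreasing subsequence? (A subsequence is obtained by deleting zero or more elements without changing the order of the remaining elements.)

6

Scanning left to right, the best length ending at each element is: 1→1, 49→1, 56→1, 38→2, 18→3, 38→2, 34→3, 17→4, 3→5, 8→5, 11→5, 39→2, 6→6, 36→3, 51→2, 18→4, 30→4, 34→4.
So the longest decreasing subsequence has length 6, e.g. 49, 38, 18, 17, 8, 6.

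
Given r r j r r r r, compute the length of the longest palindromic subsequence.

One longest palindromic subsequence is rrrrrr (positions 1,2,4,5,6,7); it reads the same forward and backward, and the interval DP gives dp[1][7] = 6.

6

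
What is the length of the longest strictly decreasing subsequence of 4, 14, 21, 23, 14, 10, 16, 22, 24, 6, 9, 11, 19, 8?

5

Scanning left to right, the best length ending at each element is: 4→1, 14→1, 21→1, 23→1, 14→2, 10→3, 16→2, 22→2, 24→1, 6→4, 9→4, 11→3, 19→3, 8→5.
So the longest decreasing subsequence has length 5, e.g. 21, 14, 10, 9, 8.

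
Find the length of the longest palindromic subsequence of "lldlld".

5

One longest palindromic subsequence is lldll (positions 1,2,3,4,5); it reads the same forward and backward, and the interval DP gives dp[1][6] = 5.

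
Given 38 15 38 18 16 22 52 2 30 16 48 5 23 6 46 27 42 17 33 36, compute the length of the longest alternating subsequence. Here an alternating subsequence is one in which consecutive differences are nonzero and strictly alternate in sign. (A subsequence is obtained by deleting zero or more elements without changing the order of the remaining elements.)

Track the best alternating length ending on an up-step vs a down-step at each position: up/down = 1/1, 1/2, 3/1, 3/4, 3/4, 5/4, 5/1, 1/6, 7/6, 7/8, 9/6, 7/10, 11/10, 11/12, 13/10, 13/14, 15/14, 13/16, 17/16, 17/16.
The maximum over both is 17; one such subsequence is 38, 15, 38, 18, 22, 2, 30, 16, 48, 5, 23, 6, 46, 27, 42, 17, 33.

17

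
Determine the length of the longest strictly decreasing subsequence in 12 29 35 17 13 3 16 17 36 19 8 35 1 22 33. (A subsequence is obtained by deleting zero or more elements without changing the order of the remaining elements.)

Scanning left to right, the best length ending at each element is: 12→1, 29→1, 35→1, 17→2, 13→3, 3→4, 16→3, 17→2, 36→1, 19→2, 8→4, 35→2, 1→5, 22→3, 33→3.
So the longest decreasing subsequence has length 5, e.g. 29, 17, 13, 3, 1.

5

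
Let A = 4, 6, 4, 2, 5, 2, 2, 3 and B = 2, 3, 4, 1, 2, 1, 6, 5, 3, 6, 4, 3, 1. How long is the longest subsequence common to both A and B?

A longest common subsequence is 4, 6, 4, 3 (length 4); the LCS DP confirms no longer common subsequence exists.

4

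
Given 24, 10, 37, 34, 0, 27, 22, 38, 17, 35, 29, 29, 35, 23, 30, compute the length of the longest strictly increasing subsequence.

4

Let dp[i] be the longest increasing subsequence ending at position i. Then dp = [1, 1, 2, 2, 1, 2, 2, 3, 2, 3, 3, 3, 4, 3, 4].
The maximum is 4; one witness is 24, 27, 29, 35 at positions 1,6,11,13.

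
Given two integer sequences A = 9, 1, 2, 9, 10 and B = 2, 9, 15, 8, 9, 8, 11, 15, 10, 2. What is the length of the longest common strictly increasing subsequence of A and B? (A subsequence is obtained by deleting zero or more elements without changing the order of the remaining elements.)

3

A longest common strictly increasing subsequence is 2, 9, 10 (length 3); it appears in order in both A and B, and no longer such subsequence exists.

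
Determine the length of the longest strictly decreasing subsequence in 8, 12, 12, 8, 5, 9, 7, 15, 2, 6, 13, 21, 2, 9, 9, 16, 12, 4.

Scanning left to right, the best length ending at each element is: 8→1, 12→1, 12→1, 8→2, 5→3, 9→2, 7→3, 15→1, 2→4, 6→4, 13→2, 21→1, 2→5, 9→3, 9→3, 16→2, 12→3, 4→5.
So the longest decreasing subsequence has length 5, e.g. 12, 8, 7, 6, 2.

5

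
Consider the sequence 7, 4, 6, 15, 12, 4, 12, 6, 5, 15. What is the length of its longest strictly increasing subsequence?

Let dp[i] be the longest increasing subsequence ending at position i. Then dp = [1, 1, 2, 3, 3, 1, 3, 2, 2, 4].
The maximum is 4; one witness is 4, 6, 12, 15 at positions 2,3,5,10.

4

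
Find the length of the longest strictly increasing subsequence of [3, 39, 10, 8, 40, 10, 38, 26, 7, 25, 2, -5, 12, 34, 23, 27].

Let dp[i] be the longest increasing subsequence ending at position i. Then dp = [1, 2, 2, 2, 3, 3, 4, 4, 2, 4, 1, 1, 4, 5, 5, 6].
The maximum is 6; one witness is 3, 8, 10, 12, 23, 27 at positions 1,4,6,13,15,16.

6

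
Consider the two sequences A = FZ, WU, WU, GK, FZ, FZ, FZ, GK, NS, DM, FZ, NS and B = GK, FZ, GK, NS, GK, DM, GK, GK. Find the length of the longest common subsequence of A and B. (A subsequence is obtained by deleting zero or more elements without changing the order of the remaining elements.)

Backtracking the LCS table gives one alignment: GK (A4,B1) → FZ (A7,B2) → GK (A8,B3) → NS (A9,B4) → DM (A10,B6).
So the longest common subsequence has length 5.

5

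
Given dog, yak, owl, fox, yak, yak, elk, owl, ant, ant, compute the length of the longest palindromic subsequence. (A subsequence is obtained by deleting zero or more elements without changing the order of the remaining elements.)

Using dp[i][j] = 2 + dp[i+1][j−1] if the ends match, else max(dp[i+1][j], dp[i][j−1]):
dp[1][10] = 4. A witness is owl yak yak owl at positions 3,5,6,8.

4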